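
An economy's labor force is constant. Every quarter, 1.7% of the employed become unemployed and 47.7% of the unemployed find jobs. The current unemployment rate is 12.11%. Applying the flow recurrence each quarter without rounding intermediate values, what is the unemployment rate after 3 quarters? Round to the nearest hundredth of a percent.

With a fixed labor force, u_{t+1} = u_t + s·(1−u_t) − f·u_t = u_t·(1−s−f) + s.
Here 1−s−f = 0.506 and s = 0.017.
u_1 = 0.121100 × 0.506 + 0.017 = 0.078277.
u_2 = 0.078277 × 0.506 + 0.017 = 0.056608.
u_3 = 0.056608 × 0.506 + 0.017 = 0.045644.

Unemployment rate after three quarters ≈ 4.56%.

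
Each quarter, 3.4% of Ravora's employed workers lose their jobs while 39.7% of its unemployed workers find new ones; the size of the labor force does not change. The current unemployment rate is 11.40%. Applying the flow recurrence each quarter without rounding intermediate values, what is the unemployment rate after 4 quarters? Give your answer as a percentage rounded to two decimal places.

Unemployment rate after four quarters ≈ 8.26%.

With a fixed labor force, u_{t+1} = u_t + s·(1−u_t) − f·u_t = u_t·(1−s−f) + s.
Here 1−s−f = 0.569 and s = 0.034.
u_1 = 0.114000 × 0.569 + 0.034 = 0.098866.
u_2 = 0.098866 × 0.569 + 0.034 = 0.090255.
u_3 = 0.090255 × 0.569 + 0.034 = 0.085355.
u_4 = 0.085355 × 0.569 + 0.034 = 0.082567.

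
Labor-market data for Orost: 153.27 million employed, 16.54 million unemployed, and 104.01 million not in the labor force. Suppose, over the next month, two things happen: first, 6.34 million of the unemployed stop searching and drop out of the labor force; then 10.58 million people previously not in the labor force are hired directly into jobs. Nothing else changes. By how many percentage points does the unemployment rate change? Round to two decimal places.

Initially, labor force = 153.27 + 16.54 = 169.81 million, so u = 16.54/169.81 = 9.74%.
After the first change, unemployed and labor force both fall by 6.34 → E = 153.27, U = 10.20, labor force = 163.47 million.
After the second change, employed and labor force both rise by 10.58; unemployed unchanged → E = 163.85, U = 10.20, labor force = 174.05 million.
New unemployment rate = 10.20 / 174.05 = 5.86%.
Change = 5.86% − 9.74% = −3.88 percentage points.

The unemployment rate changes by −3.88 percentage points.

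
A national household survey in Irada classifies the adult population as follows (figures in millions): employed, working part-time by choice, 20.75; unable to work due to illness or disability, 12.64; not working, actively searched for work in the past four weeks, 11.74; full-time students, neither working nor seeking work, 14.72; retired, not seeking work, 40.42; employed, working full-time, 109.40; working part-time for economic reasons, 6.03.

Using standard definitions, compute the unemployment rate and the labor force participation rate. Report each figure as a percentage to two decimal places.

Unemployment rate ≈ 7.94%; labor force participation rate ≈ 68.58%.

Employed = 20.75 + 109.40 + 6.03 = 136.18 million (anyone who worked, including part-time for economic reasons, counts as employed).
Unemployed = 11.74 million.
Labor force = 136.18 + 11.74 = 147.92 million.
Not in labor force = 12.64 + 14.72 + 40.42 = 67.78 million (those not working and not actively searching are outside the labor force).
Civilian working-age population = 147.92 + 67.78 = 215.70 million.
Unemployment rate = 11.74 / 147.92 = 7.94%.
Labor force participation rate = 147.92 / 215.70 = 68.58%.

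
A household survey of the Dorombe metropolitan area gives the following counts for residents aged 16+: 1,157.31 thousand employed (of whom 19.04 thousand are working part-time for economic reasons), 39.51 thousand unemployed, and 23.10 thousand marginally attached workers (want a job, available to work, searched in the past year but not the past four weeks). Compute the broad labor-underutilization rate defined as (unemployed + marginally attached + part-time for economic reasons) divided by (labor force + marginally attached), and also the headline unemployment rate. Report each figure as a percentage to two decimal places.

Labor force = 1,157.31 + 39.51 = 1,196.82 thousand.
Numerator = 39.51 + 23.10 + 19.04 = 81.65 thousand.
Denominator = 1,196.82 + 23.10 = 1,219.92 thousand.
Broad rate = 81.65 / 1,219.92 = 6.69%.
Headline unemployment rate = 39.51 / 1,196.82 = 3.30%.

Broad underutilization rate ≈ 6.69%; headline unemployment rate ≈ 3.30%.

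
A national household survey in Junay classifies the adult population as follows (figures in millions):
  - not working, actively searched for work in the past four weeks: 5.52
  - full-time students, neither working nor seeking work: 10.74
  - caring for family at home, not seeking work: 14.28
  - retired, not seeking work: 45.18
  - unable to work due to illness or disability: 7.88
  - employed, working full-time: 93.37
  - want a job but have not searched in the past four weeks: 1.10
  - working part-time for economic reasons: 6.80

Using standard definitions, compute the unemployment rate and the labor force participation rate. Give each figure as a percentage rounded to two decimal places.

Unemployment rate ≈ 5.22%; labor force participation rate ≈ 57.17%.

Employed = 93.37 + 6.80 = 100.17 million (anyone who worked, including part-time for economic reasons, counts as employed).
Unemployed = 5.52 million.
Labor force = 100.17 + 5.52 = 105.69 million.
Not in labor force = 10.74 + 14.28 + 45.18 + 7.88 + 1.10 = 79.18 million (those not working and not actively searching are outside the labor force — including those who want a job but have given up searching).
Civilian working-age population = 105.69 + 79.18 = 184.87 million.
Unemployment rate = 5.52 / 105.69 = 5.22%.
Labor force participation rate = 105.69 / 184.87 = 57.17%.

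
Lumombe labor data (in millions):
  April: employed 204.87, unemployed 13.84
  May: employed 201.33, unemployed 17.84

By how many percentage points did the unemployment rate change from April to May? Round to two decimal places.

April: labor force = 204.87 + 13.84 = 218.71; u = 13.84/218.71 = 6.33%.
May: labor force = 201.33 + 17.84 = 219.17; u = 17.84/219.17 = 8.14%.
Change = 8.14% − 6.33% = +1.81 pp.

The unemployment rate changed by +1.81 percentage points.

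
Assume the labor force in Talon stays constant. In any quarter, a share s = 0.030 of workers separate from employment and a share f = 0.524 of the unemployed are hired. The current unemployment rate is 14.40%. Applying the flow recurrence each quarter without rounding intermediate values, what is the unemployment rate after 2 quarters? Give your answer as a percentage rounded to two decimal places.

Unemployment rate after two quarters ≈ 7.20%.

With a fixed labor force, u_{t+1} = u_t + s·(1−u_t) − f·u_t = u_t·(1−s−f) + s.
Here 1−s−f = 0.446 and s = 0.030.
u_1 = 0.144000 × 0.446 + 0.030 = 0.094224.
u_2 = 0.094224 × 0.446 + 0.030 = 0.072024.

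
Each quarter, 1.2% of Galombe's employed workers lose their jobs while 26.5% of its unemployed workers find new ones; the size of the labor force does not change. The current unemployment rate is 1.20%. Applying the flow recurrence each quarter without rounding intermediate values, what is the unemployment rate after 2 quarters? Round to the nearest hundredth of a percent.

Unemployment rate after two quarters ≈ 2.69%.

With a fixed labor force, u_{t+1} = u_t + s·(1−u_t) − f·u_t = u_t·(1−s−f) + s.
Here 1−s−f = 0.723 and s = 0.012.
u_1 = 0.012000 × 0.723 + 0.012 = 0.020676.
u_2 = 0.020676 × 0.723 + 0.012 = 0.026949.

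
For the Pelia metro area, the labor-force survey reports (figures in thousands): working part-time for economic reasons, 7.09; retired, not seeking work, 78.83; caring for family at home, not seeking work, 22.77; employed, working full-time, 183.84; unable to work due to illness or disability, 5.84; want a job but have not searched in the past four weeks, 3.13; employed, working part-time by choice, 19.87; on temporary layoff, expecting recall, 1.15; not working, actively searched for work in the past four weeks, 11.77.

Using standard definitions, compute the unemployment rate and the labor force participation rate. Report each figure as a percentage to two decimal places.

Unemployment rate ≈ 5.78%; labor force participation rate ≈ 66.92%.

Employed = 7.09 + 183.84 + 19.87 = 210.80 thousand (anyone who worked, including part-time for economic reasons, counts as employed).
Unemployed = 1.15 + 11.77 = 12.92 thousand (jobless and actively searching, or on temporary layoff).
Labor force = 210.80 + 12.92 = 223.72 thousand.
Not in labor force = 78.83 + 22.77 + 5.84 + 3.13 = 110.57 thousand (those not working and not actively searching are outside the labor force — including those who want a job but have given up searching).
Civilian working-age population = 223.72 + 110.57 = 334.29 thousand.
Unemployment rate = 12.92 / 223.72 = 5.78%.
Labor force participation rate = 223.72 / 334.29 = 66.92%.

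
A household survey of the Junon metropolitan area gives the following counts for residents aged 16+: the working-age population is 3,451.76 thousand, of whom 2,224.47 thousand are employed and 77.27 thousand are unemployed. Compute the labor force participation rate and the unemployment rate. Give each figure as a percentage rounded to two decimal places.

Labor force = employed + unemployed = 2,224.47 + 77.27 = 2,301.74 thousand.
Unemployment rate = 77.27 / 2,301.74 = 3.36%.
Labor force participation rate = 2,301.74 / 3,451.76 = 66.68%.

Labor force participation rate ≈ 66.68%; unemployment rate ≈ 3.36%.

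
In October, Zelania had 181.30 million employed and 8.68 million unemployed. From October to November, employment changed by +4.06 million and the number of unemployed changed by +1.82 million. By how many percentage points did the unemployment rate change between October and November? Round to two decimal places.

The unemployment rate changed by +0.79 percentage points.

October: labor force = 181.30 + 8.68 = 189.98; u = 8.68/189.98 = 4.57%.
November: labor force = 185.36 + 10.50 = 195.86; u = 10.50/195.86 = 5.36%.
Change = 5.36% − 4.57% = +0.79 pp.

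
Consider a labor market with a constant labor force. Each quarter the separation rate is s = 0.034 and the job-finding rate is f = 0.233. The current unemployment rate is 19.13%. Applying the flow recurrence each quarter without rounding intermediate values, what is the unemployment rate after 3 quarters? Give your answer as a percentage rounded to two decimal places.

With a fixed labor force, u_{t+1} = u_t + s·(1−u_t) − f·u_t = u_t·(1−s−f) + s.
Here 1−s−f = 0.733 and s = 0.034.
u_1 = 0.191300 × 0.733 + 0.034 = 0.174223.
u_2 = 0.174223 × 0.733 + 0.034 = 0.161705.
u_3 = 0.161705 × 0.733 + 0.034 = 0.152530.

Unemployment rate after three quarters ≈ 15.25%.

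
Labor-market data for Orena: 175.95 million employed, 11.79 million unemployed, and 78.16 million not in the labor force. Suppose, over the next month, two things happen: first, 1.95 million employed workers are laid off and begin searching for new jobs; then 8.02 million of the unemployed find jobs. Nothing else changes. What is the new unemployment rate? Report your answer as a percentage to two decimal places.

New unemployment rate ≈ 3.05%.

Initially, labor force = 175.95 + 11.79 = 187.74 million, so u = 11.79/187.74 = 6.28%.
After the first change, employed falls and unemployed rises by 1.95; labor force unchanged → E = 174.00, U = 13.74, labor force = 187.74 million.
After the second change, unemployed falls and employed rises by 8.02; labor force unchanged → E = 182.02, U = 5.72, labor force = 187.74 million.
New unemployment rate = 5.72 / 187.74 = 3.05%.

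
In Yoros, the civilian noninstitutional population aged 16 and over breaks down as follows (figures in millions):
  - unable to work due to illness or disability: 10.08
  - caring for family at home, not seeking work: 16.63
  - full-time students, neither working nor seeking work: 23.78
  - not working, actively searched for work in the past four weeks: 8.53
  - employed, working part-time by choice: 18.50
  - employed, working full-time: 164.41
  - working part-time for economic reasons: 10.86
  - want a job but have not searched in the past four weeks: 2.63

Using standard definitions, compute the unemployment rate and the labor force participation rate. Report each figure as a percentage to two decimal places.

Employed = 18.50 + 164.41 + 10.86 = 193.77 million (anyone who worked, including part-time for economic reasons, counts as employed).
Unemployed = 8.53 million.
Labor force = 193.77 + 8.53 = 202.30 million.
Not in labor force = 10.08 + 16.63 + 23.78 + 2.63 = 53.12 million (those not working and not actively searching are outside the labor force — including those who want a job but have given up searching).
Civilian working-age population = 202.30 + 53.12 = 255.42 million.
Unemployment rate = 8.53 / 202.30 = 4.22%.
Labor force participation rate = 202.30 / 255.42 = 79.20%.

Unemployment rate ≈ 4.22%; labor force participation rate ≈ 79.20%.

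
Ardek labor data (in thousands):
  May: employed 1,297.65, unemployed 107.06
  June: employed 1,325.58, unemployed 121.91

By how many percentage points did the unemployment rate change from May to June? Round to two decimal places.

May: labor force = 1,297.65 + 107.06 = 1,404.71; u = 107.06/1,404.71 = 7.62%.
June: labor force = 1,325.58 + 121.91 = 1,447.49; u = 121.91/1,447.49 = 8.42%.
Change = 8.42% − 7.62% = +0.80 pp.

The unemployment rate changed by +0.80 percentage points.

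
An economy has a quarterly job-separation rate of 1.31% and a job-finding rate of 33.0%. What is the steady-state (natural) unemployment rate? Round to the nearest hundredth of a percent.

Steady-state unemployment rate ≈ 3.82%.

At steady state the flows balance: s·E = f·U, so U/(E+U) = s/(s+f).
u* = 1.31 / (1.31 + 33.0) = 1.31 / 34.31 = 3.82%.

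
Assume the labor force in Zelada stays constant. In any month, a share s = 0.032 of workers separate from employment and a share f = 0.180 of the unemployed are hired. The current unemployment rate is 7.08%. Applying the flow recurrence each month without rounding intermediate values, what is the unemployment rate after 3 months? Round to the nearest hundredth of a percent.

Unemployment rate after three months ≈ 11.17%.

With a fixed labor force, u_{t+1} = u_t + s·(1−u_t) − f·u_t = u_t·(1−s−f) + s.
Here 1−s−f = 0.788 and s = 0.032.
u_1 = 0.070800 × 0.788 + 0.032 = 0.087790.
u_2 = 0.087790 × 0.788 + 0.032 = 0.101179.
u_3 = 0.101179 × 0.788 + 0.032 = 0.111729.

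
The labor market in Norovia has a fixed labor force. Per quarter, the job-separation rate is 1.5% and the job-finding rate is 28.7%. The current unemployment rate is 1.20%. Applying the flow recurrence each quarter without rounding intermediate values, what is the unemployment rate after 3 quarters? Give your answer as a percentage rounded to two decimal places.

Unemployment rate after three quarters ≈ 3.69%.

With a fixed labor force, u_{t+1} = u_t + s·(1−u_t) − f·u_t = u_t·(1−s−f) + s.
Here 1−s−f = 0.698 and s = 0.015.
u_1 = 0.012000 × 0.698 + 0.015 = 0.023376.
u_2 = 0.023376 × 0.698 + 0.015 = 0.031316.
u_3 = 0.031316 × 0.698 + 0.015 = 0.036859.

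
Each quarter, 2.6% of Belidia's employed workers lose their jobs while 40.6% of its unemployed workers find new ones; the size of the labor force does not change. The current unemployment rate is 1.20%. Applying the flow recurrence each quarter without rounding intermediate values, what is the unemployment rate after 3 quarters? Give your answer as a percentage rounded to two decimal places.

Unemployment rate after three quarters ≈ 5.14%.

With a fixed labor force, u_{t+1} = u_t + s·(1−u_t) − f·u_t = u_t·(1−s−f) + s.
Here 1−s−f = 0.568 and s = 0.026.
u_1 = 0.012000 × 0.568 + 0.026 = 0.032816.
u_2 = 0.032816 × 0.568 + 0.026 = 0.044639.
u_3 = 0.044639 × 0.568 + 0.026 = 0.051355.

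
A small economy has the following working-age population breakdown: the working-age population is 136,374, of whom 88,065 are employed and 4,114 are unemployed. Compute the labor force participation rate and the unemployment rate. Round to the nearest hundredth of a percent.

Labor force participation rate ≈ 67.59%; unemployment rate ≈ 4.46%.

Labor force = employed + unemployed = 88,065 + 4,114 = 92,179.
Unemployment rate = 4,114 / 92,179 = 4.46%.
Labor force participation rate = 92,179 / 136,374 = 67.59%.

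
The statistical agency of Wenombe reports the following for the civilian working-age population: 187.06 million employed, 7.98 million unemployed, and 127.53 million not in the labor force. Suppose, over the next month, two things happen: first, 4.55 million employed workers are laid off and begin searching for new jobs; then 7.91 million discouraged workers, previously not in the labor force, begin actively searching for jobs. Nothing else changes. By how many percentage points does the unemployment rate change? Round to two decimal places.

Initially, labor force = 187.06 + 7.98 = 195.04 million, so u = 7.98/195.04 = 4.09%.
After the first change, employed falls and unemployed rises by 4.55; labor force unchanged → E = 182.51, U = 12.53, labor force = 195.04 million.
After the second change, unemployed and labor force both rise by 7.91 → E = 182.51, U = 20.44, labor force = 202.95 million.
New unemployment rate = 20.44 / 202.95 = 10.07%.
Change = 10.07% − 4.09% = +5.98 percentage points.

The unemployment rate changes by +5.98 percentage points.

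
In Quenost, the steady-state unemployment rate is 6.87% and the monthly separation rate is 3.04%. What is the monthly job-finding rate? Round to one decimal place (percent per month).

Job-finding rate ≈ 41.2% per month.

From u* = s/(s+f): f = s·(1−u)/u.
f = 3.04 × (1 − 0.0687) / 0.0687 = 2.8312 / 0.0687 ≈ 41.2% per month.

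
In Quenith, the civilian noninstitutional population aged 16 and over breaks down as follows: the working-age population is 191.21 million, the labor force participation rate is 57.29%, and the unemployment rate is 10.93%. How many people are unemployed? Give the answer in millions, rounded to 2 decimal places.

About 11.97 million are unemployed.

Labor force = 0.5729 × 191.21 = 109.54 million.
Unemployed = 0.1093 × 109.54 ≈ 11.97 million.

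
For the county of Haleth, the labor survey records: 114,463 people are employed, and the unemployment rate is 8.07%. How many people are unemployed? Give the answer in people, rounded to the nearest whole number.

About 10,048 are unemployed.

Let U be the number unemployed. The labor force is E + U, and U/(E+U) = 0.0807.
So U = 0.0807 × 114,463 / (1 − 0.0807) = 9237.16 / 0.9193 ≈ 10,048.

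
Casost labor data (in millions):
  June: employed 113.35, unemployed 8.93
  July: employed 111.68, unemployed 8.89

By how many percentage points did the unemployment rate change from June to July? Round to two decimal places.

June: labor force = 113.35 + 8.93 = 122.28; u = 8.93/122.28 = 7.30%.
July: labor force = 111.68 + 8.89 = 120.57; u = 8.89/120.57 = 7.37%.
Change = 7.37% − 7.30% = +0.07 pp.

The unemployment rate changed by +0.07 percentage points.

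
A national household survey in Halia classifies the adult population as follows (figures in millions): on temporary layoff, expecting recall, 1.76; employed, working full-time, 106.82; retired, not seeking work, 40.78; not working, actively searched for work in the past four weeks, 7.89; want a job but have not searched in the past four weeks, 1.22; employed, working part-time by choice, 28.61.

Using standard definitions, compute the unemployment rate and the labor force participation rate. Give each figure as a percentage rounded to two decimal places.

Employed = 106.82 + 28.61 = 135.43 million.
Unemployed = 1.76 + 7.89 = 9.65 million (jobless and actively searching, or on temporary layoff).
Labor force = 135.43 + 9.65 = 145.08 million.
Not in labor force = 40.78 + 1.22 = 42.00 million (those not working and not actively searching are outside the labor force — including those who want a job but have given up searching).
Civilian working-age population = 145.08 + 42.00 = 187.08 million.
Unemployment rate = 9.65 / 145.08 = 6.65%.
Labor force participation rate = 145.08 / 187.08 = 77.55%.

Unemployment rate ≈ 6.65%; labor force participation rate ≈ 77.55%.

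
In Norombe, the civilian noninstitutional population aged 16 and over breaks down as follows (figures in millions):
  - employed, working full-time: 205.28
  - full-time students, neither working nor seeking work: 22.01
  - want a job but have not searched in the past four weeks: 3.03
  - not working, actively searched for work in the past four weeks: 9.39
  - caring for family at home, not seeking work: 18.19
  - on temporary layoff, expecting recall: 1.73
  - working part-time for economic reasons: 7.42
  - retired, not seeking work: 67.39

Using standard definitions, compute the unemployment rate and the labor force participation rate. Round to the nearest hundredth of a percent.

Employed = 205.28 + 7.42 = 212.70 million (anyone who worked, including part-time for economic reasons, counts as employed).
Unemployed = 9.39 + 1.73 = 11.12 million (jobless and actively searching, or on temporary layoff).
Labor force = 212.70 + 11.12 = 223.82 million.
Not in labor force = 22.01 + 3.03 + 18.19 + 67.39 = 110.62 million (those not working and not actively searching are outside the labor force — including those who want a job but have given up searching).
Civilian working-age population = 223.82 + 110.62 = 334.44 million.
Unemployment rate = 11.12 / 223.82 = 4.97%.
Labor force participation rate = 223.82 / 334.44 = 66.92%.

Unemployment rate ≈ 4.97%; labor force participation rate ≈ 66.92%.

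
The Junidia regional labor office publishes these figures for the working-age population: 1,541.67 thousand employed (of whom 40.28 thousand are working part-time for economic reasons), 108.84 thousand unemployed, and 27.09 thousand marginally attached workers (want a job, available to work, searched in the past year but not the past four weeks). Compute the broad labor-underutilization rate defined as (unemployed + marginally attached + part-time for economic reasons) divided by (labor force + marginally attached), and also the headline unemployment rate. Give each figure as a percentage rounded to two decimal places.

Labor force = 1,541.67 + 108.84 = 1,650.51 thousand.
Numerator = 108.84 + 27.09 + 40.28 = 176.21 thousand.
Denominator = 1,650.51 + 27.09 = 1,677.60 thousand.
Broad rate = 176.21 / 1,677.60 = 10.50%.
Headline unemployment rate = 108.84 / 1,650.51 = 6.59%.

Broad underutilization rate ≈ 10.50%; headline unemployment rate ≈ 6.59%.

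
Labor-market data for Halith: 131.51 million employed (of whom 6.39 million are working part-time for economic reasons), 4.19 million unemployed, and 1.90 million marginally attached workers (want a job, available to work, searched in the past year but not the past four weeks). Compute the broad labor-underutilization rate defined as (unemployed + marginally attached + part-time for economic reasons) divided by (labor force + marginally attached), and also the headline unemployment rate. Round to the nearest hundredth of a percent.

Broad underutilization rate ≈ 9.07%; headline unemployment rate ≈ 3.09%.

Labor force = 131.51 + 4.19 = 135.70 million.
Numerator = 4.19 + 1.90 + 6.39 = 12.48 million.
Denominator = 135.70 + 1.90 = 137.60 million.
Broad rate = 12.48 / 137.60 = 9.07%.
Headline unemployment rate = 4.19 / 135.70 = 3.09%.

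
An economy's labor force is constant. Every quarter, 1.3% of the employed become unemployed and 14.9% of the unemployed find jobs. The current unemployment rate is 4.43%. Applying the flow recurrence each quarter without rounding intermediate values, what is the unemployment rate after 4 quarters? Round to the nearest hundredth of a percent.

Unemployment rate after four quarters ≈ 6.25%.

With a fixed labor force, u_{t+1} = u_t + s·(1−u_t) − f·u_t = u_t·(1−s−f) + s.
Here 1−s−f = 0.838 and s = 0.013.
u_1 = 0.044300 × 0.838 + 0.013 = 0.050123.
u_2 = 0.050123 × 0.838 + 0.013 = 0.055003.
u_3 = 0.055003 × 0.838 + 0.013 = 0.059093.
u_4 = 0.059093 × 0.838 + 0.013 = 0.062520.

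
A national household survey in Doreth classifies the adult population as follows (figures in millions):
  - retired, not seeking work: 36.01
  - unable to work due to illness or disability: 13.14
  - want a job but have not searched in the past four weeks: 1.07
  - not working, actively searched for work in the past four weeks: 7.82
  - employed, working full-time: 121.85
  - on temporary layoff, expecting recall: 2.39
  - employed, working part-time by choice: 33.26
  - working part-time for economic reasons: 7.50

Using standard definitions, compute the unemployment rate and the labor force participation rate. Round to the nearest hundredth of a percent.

Employed = 121.85 + 33.26 + 7.50 = 162.61 million (anyone who worked, including part-time for economic reasons, counts as employed).
Unemployed = 7.82 + 2.39 = 10.21 million (jobless and actively searching, or on temporary layoff).
Labor force = 162.61 + 10.21 = 172.82 million.
Not in labor force = 36.01 + 13.14 + 1.07 = 50.22 million (those not working and not actively searching are outside the labor force — including those who want a job but have given up searching).
Civilian working-age population = 172.82 + 50.22 = 223.04 million.
Unemployment rate = 10.21 / 172.82 = 5.91%.
Labor force participation rate = 172.82 / 223.04 = 77.48%.

Unemployment rate ≈ 5.91%; labor force participation rate ≈ 77.48%.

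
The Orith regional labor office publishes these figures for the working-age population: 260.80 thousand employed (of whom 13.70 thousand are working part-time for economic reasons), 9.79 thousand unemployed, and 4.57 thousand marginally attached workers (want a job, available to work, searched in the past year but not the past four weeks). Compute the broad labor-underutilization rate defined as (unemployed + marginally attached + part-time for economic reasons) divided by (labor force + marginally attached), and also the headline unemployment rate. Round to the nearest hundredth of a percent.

Broad underutilization rate ≈ 10.20%; headline unemployment rate ≈ 3.62%.

Labor force = 260.80 + 9.79 = 270.59 thousand.
Numerator = 9.79 + 4.57 + 13.70 = 28.06 thousand.
Denominator = 270.59 + 4.57 = 275.16 thousand.
Broad rate = 28.06 / 275.16 = 10.20%.
Headline unemployment rate = 9.79 / 270.59 = 3.62%.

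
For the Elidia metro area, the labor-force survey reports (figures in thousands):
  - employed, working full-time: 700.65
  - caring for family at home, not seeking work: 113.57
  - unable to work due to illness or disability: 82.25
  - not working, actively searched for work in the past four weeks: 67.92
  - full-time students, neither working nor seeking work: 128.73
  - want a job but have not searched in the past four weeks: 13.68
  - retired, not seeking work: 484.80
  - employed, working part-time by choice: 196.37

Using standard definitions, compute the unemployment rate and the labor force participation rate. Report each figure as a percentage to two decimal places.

Employed = 700.65 + 196.37 = 897.02 thousand.
Unemployed = 67.92 thousand.
Labor force = 897.02 + 67.92 = 964.94 thousand.
Not in labor force = 113.57 + 82.25 + 128.73 + 13.68 + 484.80 = 823.03 thousand (those not working and not actively searching are outside the labor force — including those who want a job but have given up searching).
Civilian working-age population = 964.94 + 823.03 = 1,787.97 thousand.
Unemployment rate = 67.92 / 964.94 = 7.04%.
Labor force participation rate = 964.94 / 1,787.97 = 53.97%.

Unemployment rate ≈ 7.04%; labor force participation rate ≈ 53.97%.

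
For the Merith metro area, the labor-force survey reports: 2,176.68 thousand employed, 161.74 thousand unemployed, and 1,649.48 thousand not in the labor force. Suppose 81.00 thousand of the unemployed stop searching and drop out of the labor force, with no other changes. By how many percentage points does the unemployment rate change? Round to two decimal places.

Initially, labor force = 2,176.68 + 161.74 = 2,338.42 thousand, so u = 161.74/2,338.42 = 6.92%.
After the change, unemployed and labor force both fall by 81.00 → E = 2,176.68, U = 80.74, labor force = 2,257.42 thousand.
New unemployment rate = 80.74 / 2,257.42 = 3.58%.
Change = 3.58% − 6.92% = −3.34 percentage points.

The unemployment rate changes by −3.34 percentage points.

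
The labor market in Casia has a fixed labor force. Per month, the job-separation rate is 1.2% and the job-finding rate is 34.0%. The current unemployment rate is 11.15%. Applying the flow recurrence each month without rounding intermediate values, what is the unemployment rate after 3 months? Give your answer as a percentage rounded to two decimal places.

Unemployment rate after three months ≈ 5.52%.

With a fixed labor force, u_{t+1} = u_t + s·(1−u_t) − f·u_t = u_t·(1−s−f) + s.
Here 1−s−f = 0.648 and s = 0.012.
u_1 = 0.111500 × 0.648 + 0.012 = 0.084252.
u_2 = 0.084252 × 0.648 + 0.012 = 0.066595.
u_3 = 0.066595 × 0.648 + 0.012 = 0.055154.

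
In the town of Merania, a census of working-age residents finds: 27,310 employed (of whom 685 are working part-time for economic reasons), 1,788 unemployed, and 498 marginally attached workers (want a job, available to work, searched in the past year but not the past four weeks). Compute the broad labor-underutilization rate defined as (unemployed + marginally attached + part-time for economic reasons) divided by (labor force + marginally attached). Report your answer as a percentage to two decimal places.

Broad underutilization rate ≈ 10.04%.

Labor force = 27,310 + 1,788 = 29,098.
Numerator = 1,788 + 498 + 685 = 2,971.
Denominator = 29,098 + 498 = 29,596.
Broad rate = 2,971 / 29,596 = 10.04%.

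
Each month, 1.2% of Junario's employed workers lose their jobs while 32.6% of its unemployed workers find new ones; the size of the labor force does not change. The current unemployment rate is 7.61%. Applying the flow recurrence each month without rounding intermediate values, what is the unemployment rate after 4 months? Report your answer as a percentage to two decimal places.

Unemployment rate after four months ≈ 4.33%.

With a fixed labor force, u_{t+1} = u_t + s·(1−u_t) − f·u_t = u_t·(1−s−f) + s.
Here 1−s−f = 0.662 and s = 0.012.
u_1 = 0.076100 × 0.662 + 0.012 = 0.062378.
u_2 = 0.062378 × 0.662 + 0.012 = 0.053294.
u_3 = 0.053294 × 0.662 + 0.012 = 0.047281.
u_4 = 0.047281 × 0.662 + 0.012 = 0.043300.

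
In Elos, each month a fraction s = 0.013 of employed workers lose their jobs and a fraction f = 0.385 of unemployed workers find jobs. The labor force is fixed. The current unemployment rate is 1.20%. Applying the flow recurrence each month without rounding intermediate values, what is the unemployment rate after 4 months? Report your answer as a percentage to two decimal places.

With a fixed labor force, u_{t+1} = u_t + s·(1−u_t) − f·u_t = u_t·(1−s−f) + s.
Here 1−s−f = 0.602 and s = 0.013.
u_1 = 0.012000 × 0.602 + 0.013 = 0.020224.
u_2 = 0.020224 × 0.602 + 0.013 = 0.025175.
u_3 = 0.025175 × 0.602 + 0.013 = 0.028155.
u_4 = 0.028155 × 0.602 + 0.013 = 0.029949.

Unemployment rate after four months ≈ 2.99%.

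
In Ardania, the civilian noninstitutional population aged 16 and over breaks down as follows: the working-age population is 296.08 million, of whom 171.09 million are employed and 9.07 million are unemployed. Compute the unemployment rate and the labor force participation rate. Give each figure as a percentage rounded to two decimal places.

Unemployment rate ≈ 5.03%; labor force participation rate ≈ 60.85%.

Labor force = employed + unemployed = 171.09 + 9.07 = 180.16 million.
Unemployment rate = 9.07 / 180.16 = 5.03%.
Labor force participation rate = 180.16 / 296.08 = 60.85%.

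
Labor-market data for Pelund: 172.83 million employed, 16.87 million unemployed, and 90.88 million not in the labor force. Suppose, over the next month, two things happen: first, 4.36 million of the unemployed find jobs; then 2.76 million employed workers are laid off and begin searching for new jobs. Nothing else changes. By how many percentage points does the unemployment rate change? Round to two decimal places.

Initially, labor force = 172.83 + 16.87 = 189.70 million, so u = 16.87/189.70 = 8.89%.
After the first change, unemployed falls and employed rises by 4.36; labor force unchanged → E = 177.19, U = 12.51, labor force = 189.70 million.
After the second change, employed falls and unemployed rises by 2.76; labor force unchanged → E = 174.43, U = 15.27, labor force = 189.70 million.
New unemployment rate = 15.27 / 189.70 = 8.05%.
Change = 8.05% − 8.89% = −0.84 percentage points.

The unemployment rate changes by −0.84 percentage points.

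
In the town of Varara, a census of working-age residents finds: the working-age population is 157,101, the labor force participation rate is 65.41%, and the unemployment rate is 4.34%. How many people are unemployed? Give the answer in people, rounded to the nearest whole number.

About 4,460 are unemployed.

Labor force = 0.6541 × 157,101 = 102,760.
Unemployed = 0.0434 × 102,760 ≈ 4,460.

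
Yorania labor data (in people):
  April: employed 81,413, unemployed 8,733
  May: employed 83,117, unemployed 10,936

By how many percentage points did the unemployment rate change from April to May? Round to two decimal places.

April: labor force = 81,413 + 8,733 = 90,146; u = 8,733/90,146 = 9.69%.
May: labor force = 83,117 + 10,936 = 94,053; u = 10,936/94,053 = 11.63%.
Change = 11.63% − 9.69% = +1.94 pp.

The unemployment rate changed by +1.94 percentage points.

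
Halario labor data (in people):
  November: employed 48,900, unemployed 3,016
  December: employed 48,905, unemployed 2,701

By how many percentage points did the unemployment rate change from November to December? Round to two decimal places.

The unemployment rate changed by −0.58 percentage points.

November: labor force = 48,900 + 3,016 = 51,916; u = 3,016/51,916 = 5.81%.
December: labor force = 48,905 + 2,701 = 51,606; u = 2,701/51,606 = 5.23%.
Change = 5.23% − 5.81% = −0.58 pp.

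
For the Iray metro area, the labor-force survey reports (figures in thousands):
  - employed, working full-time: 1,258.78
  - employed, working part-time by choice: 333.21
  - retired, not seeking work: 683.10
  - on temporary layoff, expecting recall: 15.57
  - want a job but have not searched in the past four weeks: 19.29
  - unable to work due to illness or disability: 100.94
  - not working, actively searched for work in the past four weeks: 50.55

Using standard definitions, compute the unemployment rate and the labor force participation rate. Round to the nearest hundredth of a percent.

Unemployment rate ≈ 3.99%; labor force participation rate ≈ 67.36%.

Employed = 1,258.78 + 333.21 = 1,591.99 thousand.
Unemployed = 15.57 + 50.55 = 66.12 thousand (jobless and actively searching, or on temporary layoff).
Labor force = 1,591.99 + 66.12 = 1,658.11 thousand.
Not in labor force = 683.10 + 19.29 + 100.94 = 803.33 thousand (those not working and not actively searching are outside the labor force — including those who want a job but have given up searching).
Civilian working-age population = 1,658.11 + 803.33 = 2,461.44 thousand.
Unemployment rate = 66.12 / 1,658.11 = 3.99%.
Labor force participation rate = 1,658.11 / 2,461.44 = 67.36%.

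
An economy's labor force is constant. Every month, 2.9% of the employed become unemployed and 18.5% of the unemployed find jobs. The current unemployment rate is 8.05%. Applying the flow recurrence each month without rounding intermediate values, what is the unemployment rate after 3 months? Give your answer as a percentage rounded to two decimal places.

With a fixed labor force, u_{t+1} = u_t + s·(1−u_t) − f·u_t = u_t·(1−s−f) + s.
Here 1−s−f = 0.786 and s = 0.029.
u_1 = 0.080500 × 0.786 + 0.029 = 0.092273.
u_2 = 0.092273 × 0.786 + 0.029 = 0.101527.
u_3 = 0.101527 × 0.786 + 0.029 = 0.108800.

Unemployment rate after three months ≈ 10.88%.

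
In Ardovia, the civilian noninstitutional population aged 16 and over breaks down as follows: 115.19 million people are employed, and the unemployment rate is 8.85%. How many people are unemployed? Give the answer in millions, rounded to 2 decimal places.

About 11.18 million are unemployed.

Let U be the number unemployed. The labor force is E + U, and U/(E+U) = 0.0885.
So U = 0.0885 × 115.19 / (1 − 0.0885) = 10.1943 / 0.9115 ≈ 11.18 million.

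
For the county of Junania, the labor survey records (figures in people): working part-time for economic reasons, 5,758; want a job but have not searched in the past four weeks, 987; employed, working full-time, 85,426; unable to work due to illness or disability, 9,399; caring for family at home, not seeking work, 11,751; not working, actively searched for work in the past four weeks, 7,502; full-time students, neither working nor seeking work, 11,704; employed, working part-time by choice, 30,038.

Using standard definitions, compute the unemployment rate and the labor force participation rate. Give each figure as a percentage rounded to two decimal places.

Unemployment rate ≈ 5.83%; labor force participation rate ≈ 79.18%.

Employed = 5,758 + 85,426 + 30,038 = 121,222 (anyone who worked, including part-time for economic reasons, counts as employed).
Unemployed = 7,502.
Labor force = 121,222 + 7,502 = 128,724.
Not in labor force = 987 + 9,399 + 11,751 + 11,704 = 33,841 (those not working and not actively searching are outside the labor force — including those who want a job but have given up searching).
Civilian working-age population = 128,724 + 33,841 = 162,565.
Unemployment rate = 7,502 / 128,724 = 5.83%.
Labor force participation rate = 128,724 / 162,565 = 79.18%.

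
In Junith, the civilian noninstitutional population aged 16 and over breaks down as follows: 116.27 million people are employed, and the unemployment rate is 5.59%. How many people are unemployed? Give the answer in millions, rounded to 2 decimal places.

About 6.88 million are unemployed.

Let U be the number unemployed. The labor force is E + U, and U/(E+U) = 0.0559.
So U = 0.0559 × 116.27 / (1 − 0.0559) = 6.4995 / 0.9441 ≈ 6.88 million.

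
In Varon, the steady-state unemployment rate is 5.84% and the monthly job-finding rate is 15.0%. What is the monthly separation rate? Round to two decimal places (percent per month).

Separation rate ≈ 0.93% per month.

From u* = s/(s+f): s = u·f/(1−u).
s = 0.0584 × 15.0 / (1 − 0.0584) = 0.8760 / 0.9416 ≈ 0.93% per month.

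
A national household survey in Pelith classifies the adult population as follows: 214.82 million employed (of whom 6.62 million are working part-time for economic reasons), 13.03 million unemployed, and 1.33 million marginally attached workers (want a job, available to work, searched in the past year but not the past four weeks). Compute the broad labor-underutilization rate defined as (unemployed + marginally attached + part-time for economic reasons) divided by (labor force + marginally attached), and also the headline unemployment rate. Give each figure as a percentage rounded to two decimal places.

Broad underutilization rate ≈ 9.15%; headline unemployment rate ≈ 5.72%.

Labor force = 214.82 + 13.03 = 227.85 million.
Numerator = 13.03 + 1.33 + 6.62 = 20.98 million.
Denominator = 227.85 + 1.33 = 229.18 million.
Broad rate = 20.98 / 229.18 = 9.15%.
Headline unemployment rate = 13.03 / 227.85 = 5.72%.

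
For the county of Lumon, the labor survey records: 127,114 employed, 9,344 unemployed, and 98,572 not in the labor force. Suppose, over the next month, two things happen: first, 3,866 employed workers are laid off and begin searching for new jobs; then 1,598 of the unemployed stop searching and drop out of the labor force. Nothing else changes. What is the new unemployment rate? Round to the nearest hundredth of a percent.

New unemployment rate ≈ 8.61%.

Initially, labor force = 127,114 + 9,344 = 136,458, so u = 9,344/136,458 = 6.85%.
After the first change, employed falls and unemployed rises by 3,866; labor force unchanged → E = 123,248, U = 13,210, labor force = 136,458.
After the second change, unemployed and labor force both fall by 1,598 → E = 123,248, U = 11,612, labor force = 134,860.
New unemployment rate = 11,612 / 134,860 = 8.61%.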